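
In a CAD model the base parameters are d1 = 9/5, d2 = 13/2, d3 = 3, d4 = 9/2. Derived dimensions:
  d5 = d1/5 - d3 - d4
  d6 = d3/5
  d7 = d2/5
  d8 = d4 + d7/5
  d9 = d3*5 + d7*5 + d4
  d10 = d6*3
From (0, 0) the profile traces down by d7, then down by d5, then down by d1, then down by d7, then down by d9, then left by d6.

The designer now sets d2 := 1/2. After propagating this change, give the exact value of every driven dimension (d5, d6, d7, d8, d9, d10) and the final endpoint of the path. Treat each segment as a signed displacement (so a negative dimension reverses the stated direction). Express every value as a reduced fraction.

Apply edit: d2 := 1/2
  d5 = d1/5 - d3 - d4 = -357/50
  d6 = d3/5 = 3/5
  d7 = d2/5 = 1/10
  d8 = d4 + d7/5 = 113/25
  d9 = d3*5 + d7*5 + d4 = 20
  d10 = d6*3 = 9/5
Walk from origin (0, 0):
  seg 1: down by d7 = 1/10 → (0, -1/10)
  seg 2: down by d5 = -357/50 → (0, 176/25)
  seg 3: down by d1 = 9/5 → (0, 131/25)
  seg 4: down by d7 = 1/10 → (0, 257/50)
  seg 5: down by d9 = 20 → (0, -743/50)
  seg 6: left by d6 = 3/5 → (-3/5, -743/50)

d5 = -357/50
d6 = 3/5
d7 = 1/10
d8 = 113/25
d9 = 20
d10 = 9/5
endpoint = (-3/5, -743/50)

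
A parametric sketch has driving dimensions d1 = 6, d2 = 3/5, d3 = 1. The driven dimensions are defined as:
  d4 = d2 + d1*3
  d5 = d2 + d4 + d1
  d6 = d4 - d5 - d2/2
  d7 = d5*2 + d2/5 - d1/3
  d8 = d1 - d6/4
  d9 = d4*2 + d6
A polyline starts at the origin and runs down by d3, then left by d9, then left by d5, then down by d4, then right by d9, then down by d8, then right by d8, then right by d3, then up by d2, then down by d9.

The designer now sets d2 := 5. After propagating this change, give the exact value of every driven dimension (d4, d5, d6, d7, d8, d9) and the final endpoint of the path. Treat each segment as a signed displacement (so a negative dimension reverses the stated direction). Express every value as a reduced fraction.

d4 = 23
d5 = 34
d6 = -27/2
d7 = 67
d8 = 75/8
d9 = 65/2
endpoint = (-189/8, -487/8)

Apply edit: d2 := 5
  d4 = d2 + d1*3 = 23
  d5 = d2 + d4 + d1 = 34
  d6 = d4 - d5 - d2/2 = -27/2
  d7 = d5*2 + d2/5 - d1/3 = 67
  d8 = d1 - d6/4 = 75/8
  d9 = d4*2 + d6 = 65/2
Walk from origin (0, 0):
  seg 1: down by d3 = 1 → (0, -1)
  seg 2: left by d9 = 65/2 → (-65/2, -1)
  seg 3: left by d5 = 34 → (-133/2, -1)
  seg 4: down by d4 = 23 → (-133/2, -24)
  seg 5: right by d9 = 65/2 → (-34, -24)
  seg 6: down by d8 = 75/8 → (-34, -267/8)
  seg 7: right by d8 = 75/8 → (-197/8, -267/8)
  seg 8: right by d3 = 1 → (-189/8, -267/8)
  seg 9: up by d2 = 5 → (-189/8, -227/8)
  seg 10: down by d9 = 65/2 → (-189/8, -487/8)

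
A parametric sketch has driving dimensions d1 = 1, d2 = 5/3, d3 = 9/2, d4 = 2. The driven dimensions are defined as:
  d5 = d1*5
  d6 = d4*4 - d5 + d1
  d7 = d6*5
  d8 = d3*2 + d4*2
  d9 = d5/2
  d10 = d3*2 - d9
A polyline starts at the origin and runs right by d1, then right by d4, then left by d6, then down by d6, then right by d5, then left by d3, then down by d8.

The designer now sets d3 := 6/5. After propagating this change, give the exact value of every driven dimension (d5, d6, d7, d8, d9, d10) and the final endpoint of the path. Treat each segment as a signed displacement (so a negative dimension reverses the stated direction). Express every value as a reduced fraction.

d5 = 5
d6 = 4
d7 = 20
d8 = 32/5
d9 = 5/2
d10 = -1/10
endpoint = (14/5, -52/5)

Apply edit: d3 := 6/5
  d5 = d1*5 = 5
  d6 = d4*4 - d5 + d1 = 4
  d7 = d6*5 = 20
  d8 = d3*2 + d4*2 = 32/5
  d9 = d5/2 = 5/2
  d10 = d3*2 - d9 = -1/10
Walk from origin (0, 0):
  seg 1: right by d1 = 1 → (1, 0)
  seg 2: right by d4 = 2 → (3, 0)
  seg 3: left by d6 = 4 → (-1, 0)
  seg 4: down by d6 = 4 → (-1, -4)
  seg 5: right by d5 = 5 → (4, -4)
  seg 6: left by d3 = 6/5 → (14/5, -4)
  seg 7: down by d8 = 32/5 → (14/5, -52/5)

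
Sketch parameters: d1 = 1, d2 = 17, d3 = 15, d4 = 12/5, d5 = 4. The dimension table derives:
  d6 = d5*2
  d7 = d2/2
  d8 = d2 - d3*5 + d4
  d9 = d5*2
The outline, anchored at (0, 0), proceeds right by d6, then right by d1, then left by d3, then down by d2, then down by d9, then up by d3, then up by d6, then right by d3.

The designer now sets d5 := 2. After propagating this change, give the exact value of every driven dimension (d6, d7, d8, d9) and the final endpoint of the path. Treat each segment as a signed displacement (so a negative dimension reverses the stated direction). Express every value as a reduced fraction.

d6 = 4
d7 = 17/2
d8 = -278/5
d9 = 4
endpoint = (5, -2)

Apply edit: d5 := 2
  d6 = d5*2 = 4
  d7 = d2/2 = 17/2
  d8 = d2 - d3*5 + d4 = -278/5
  d9 = d5*2 = 4
Walk from origin (0, 0):
  seg 1: right by d6 = 4 → (4, 0)
  seg 2: right by d1 = 1 → (5, 0)
  seg 3: left by d3 = 15 → (-10, 0)
  seg 4: down by d2 = 17 → (-10, -17)
  seg 5: down by d9 = 4 → (-10, -21)
  seg 6: up by d3 = 15 → (-10, -6)
  seg 7: up by d6 = 4 → (-10, -2)
  seg 8: right by d3 = 15 → (5, -2)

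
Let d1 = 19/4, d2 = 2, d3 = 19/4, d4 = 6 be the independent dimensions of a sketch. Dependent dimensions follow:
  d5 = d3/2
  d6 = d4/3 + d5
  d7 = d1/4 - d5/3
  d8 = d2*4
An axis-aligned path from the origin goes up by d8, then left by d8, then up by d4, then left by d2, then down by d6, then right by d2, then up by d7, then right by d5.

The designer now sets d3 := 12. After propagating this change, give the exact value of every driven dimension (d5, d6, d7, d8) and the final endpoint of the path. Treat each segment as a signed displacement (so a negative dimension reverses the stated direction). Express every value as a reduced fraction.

d5 = 6
d6 = 8
d7 = -13/16
d8 = 8
endpoint = (-2, 83/16)

Apply edit: d3 := 12
  d5 = d3/2 = 6
  d6 = d4/3 + d5 = 8
  d7 = d1/4 - d5/3 = -13/16
  d8 = d2*4 = 8
Walk from origin (0, 0):
  seg 1: up by d8 = 8 → (0, 8)
  seg 2: left by d8 = 8 → (-8, 8)
  seg 3: up by d4 = 6 → (-8, 14)
  seg 4: left by d2 = 2 → (-10, 14)
  seg 5: down by d6 = 8 → (-10, 6)
  seg 6: right by d2 = 2 → (-8, 6)
  seg 7: up by d7 = -13/16 → (-8, 83/16)
  seg 8: right by d5 = 6 → (-2, 83/16)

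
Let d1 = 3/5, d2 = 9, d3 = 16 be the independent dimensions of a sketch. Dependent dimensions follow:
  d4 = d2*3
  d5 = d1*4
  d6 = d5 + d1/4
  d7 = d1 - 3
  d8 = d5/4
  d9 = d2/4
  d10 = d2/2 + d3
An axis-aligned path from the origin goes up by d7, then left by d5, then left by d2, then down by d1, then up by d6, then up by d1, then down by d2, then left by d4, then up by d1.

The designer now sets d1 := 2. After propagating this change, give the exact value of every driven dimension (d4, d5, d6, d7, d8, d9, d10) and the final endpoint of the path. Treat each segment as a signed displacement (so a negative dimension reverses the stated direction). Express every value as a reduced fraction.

Apply edit: d1 := 2
  d4 = d2*3 = 27
  d5 = d1*4 = 8
  d6 = d5 + d1/4 = 17/2
  d7 = d1 - 3 = -1
  d8 = d5/4 = 2
  d9 = d2/4 = 9/4
  d10 = d2/2 + d3 = 41/2
Walk from origin (0, 0):
  seg 1: up by d7 = -1 → (0, -1)
  seg 2: left by d5 = 8 → (-8, -1)
  seg 3: left by d2 = 9 → (-17, -1)
  seg 4: down by d1 = 2 → (-17, -3)
  seg 5: up by d6 = 17/2 → (-17, 11/2)
  seg 6: up by d1 = 2 → (-17, 15/2)
  seg 7: down by d2 = 9 → (-17, -3/2)
  seg 8: left by d4 = 27 → (-44, -3/2)
  seg 9: up by d1 = 2 → (-44, 1/2)

d4 = 27
d5 = 8
d6 = 17/2
d7 = -1
d8 = 2
d9 = 9/4
d10 = 41/2
endpoint = (-44, 1/2)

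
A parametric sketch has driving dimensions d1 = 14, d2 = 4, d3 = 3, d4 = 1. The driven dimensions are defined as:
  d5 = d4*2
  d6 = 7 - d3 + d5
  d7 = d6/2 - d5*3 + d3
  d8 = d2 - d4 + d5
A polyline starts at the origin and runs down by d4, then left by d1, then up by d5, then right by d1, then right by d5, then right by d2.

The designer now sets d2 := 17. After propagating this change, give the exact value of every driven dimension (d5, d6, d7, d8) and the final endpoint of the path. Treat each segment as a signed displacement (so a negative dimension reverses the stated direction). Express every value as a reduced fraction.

d5 = 2
d6 = 6
d7 = 0
d8 = 18
endpoint = (19, 1)

Apply edit: d2 := 17
  d5 = d4*2 = 2
  d6 = 7 - d3 + d5 = 6
  d7 = d6/2 - d5*3 + d3 = 0
  d8 = d2 - d4 + d5 = 18
Walk from origin (0, 0):
  seg 1: down by d4 = 1 → (0, -1)
  seg 2: left by d1 = 14 → (-14, -1)
  seg 3: up by d5 = 2 → (-14, 1)
  seg 4: right by d1 = 14 → (0, 1)
  seg 5: right by d5 = 2 → (2, 1)
  seg 6: right by d2 = 17 → (19, 1)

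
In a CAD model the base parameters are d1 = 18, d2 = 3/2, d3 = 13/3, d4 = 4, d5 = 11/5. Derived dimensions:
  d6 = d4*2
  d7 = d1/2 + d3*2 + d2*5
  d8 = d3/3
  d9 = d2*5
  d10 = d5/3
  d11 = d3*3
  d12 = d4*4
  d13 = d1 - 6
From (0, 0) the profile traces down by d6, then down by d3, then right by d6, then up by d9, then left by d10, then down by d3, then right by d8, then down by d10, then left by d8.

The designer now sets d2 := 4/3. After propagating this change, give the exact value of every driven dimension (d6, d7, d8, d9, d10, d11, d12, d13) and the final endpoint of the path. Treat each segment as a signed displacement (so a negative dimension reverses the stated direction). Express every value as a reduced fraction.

Apply edit: d2 := 4/3
  d6 = d4*2 = 8
  d7 = d1/2 + d3*2 + d2*5 = 73/3
  d8 = d3/3 = 13/9
  d9 = d2*5 = 20/3
  d10 = d5/3 = 11/15
  d11 = d3*3 = 13
  d12 = d4*4 = 16
  d13 = d1 - 6 = 12
Walk from origin (0, 0):
  seg 1: down by d6 = 8 → (0, -8)
  seg 2: down by d3 = 13/3 → (0, -37/3)
  seg 3: right by d6 = 8 → (8, -37/3)
  seg 4: up by d9 = 20/3 → (8, -17/3)
  seg 5: left by d10 = 11/15 → (109/15, -17/3)
  seg 6: down by d3 = 13/3 → (109/15, -10)
  seg 7: right by d8 = 13/9 → (392/45, -10)
  seg 8: down by d10 = 11/15 → (392/45, -161/15)
  seg 9: left by d8 = 13/9 → (109/15, -161/15)

d6 = 8
d7 = 73/3
d8 = 13/9
d9 = 20/3
d10 = 11/15
d11 = 13
d12 = 16
d13 = 12
endpoint = (109/15, -161/15)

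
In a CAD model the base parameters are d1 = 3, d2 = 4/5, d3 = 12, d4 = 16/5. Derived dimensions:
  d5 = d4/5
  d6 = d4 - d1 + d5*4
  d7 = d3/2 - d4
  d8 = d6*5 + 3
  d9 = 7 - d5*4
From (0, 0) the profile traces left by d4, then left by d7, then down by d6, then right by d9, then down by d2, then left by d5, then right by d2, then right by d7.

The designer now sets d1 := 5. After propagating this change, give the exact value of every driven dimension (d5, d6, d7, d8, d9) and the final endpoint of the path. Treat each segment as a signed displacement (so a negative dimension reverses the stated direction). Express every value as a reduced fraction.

d5 = 16/25
d6 = 19/25
d7 = 14/5
d8 = 34/5
d9 = 111/25
endpoint = (7/5, -39/25)

Apply edit: d1 := 5
  d5 = d4/5 = 16/25
  d6 = d4 - d1 + d5*4 = 19/25
  d7 = d3/2 - d4 = 14/5
  d8 = d6*5 + 3 = 34/5
  d9 = 7 - d5*4 = 111/25
Walk from origin (0, 0):
  seg 1: left by d4 = 16/5 → (-16/5, 0)
  seg 2: left by d7 = 14/5 → (-6, 0)
  seg 3: down by d6 = 19/25 → (-6, -19/25)
  seg 4: right by d9 = 111/25 → (-39/25, -19/25)
  seg 5: down by d2 = 4/5 → (-39/25, -39/25)
  seg 6: left by d5 = 16/25 → (-11/5, -39/25)
  seg 7: right by d2 = 4/5 → (-7/5, -39/25)
  seg 8: right by d7 = 14/5 → (7/5, -39/25)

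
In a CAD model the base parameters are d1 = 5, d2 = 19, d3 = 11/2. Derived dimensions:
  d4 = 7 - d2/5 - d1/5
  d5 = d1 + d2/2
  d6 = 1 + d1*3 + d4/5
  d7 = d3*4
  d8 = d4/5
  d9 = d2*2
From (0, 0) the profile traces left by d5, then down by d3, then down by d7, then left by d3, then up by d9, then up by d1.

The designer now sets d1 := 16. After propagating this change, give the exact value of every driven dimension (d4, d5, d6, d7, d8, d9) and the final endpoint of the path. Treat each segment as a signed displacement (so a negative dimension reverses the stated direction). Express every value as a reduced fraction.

d4 = 0
d5 = 51/2
d6 = 49
d7 = 22
d8 = 0
d9 = 38
endpoint = (-31, 53/2)

Apply edit: d1 := 16
  d4 = 7 - d2/5 - d1/5 = 0
  d5 = d1 + d2/2 = 51/2
  d6 = 1 + d1*3 + d4/5 = 49
  d7 = d3*4 = 22
  d8 = d4/5 = 0
  d9 = d2*2 = 38
Walk from origin (0, 0):
  seg 1: left by d5 = 51/2 → (-51/2, 0)
  seg 2: down by d3 = 11/2 → (-51/2, -11/2)
  seg 3: down by d7 = 22 → (-51/2, -55/2)
  seg 4: left by d3 = 11/2 → (-31, -55/2)
  seg 5: up by d9 = 38 → (-31, 21/2)
  seg 6: up by d1 = 16 → (-31, 53/2)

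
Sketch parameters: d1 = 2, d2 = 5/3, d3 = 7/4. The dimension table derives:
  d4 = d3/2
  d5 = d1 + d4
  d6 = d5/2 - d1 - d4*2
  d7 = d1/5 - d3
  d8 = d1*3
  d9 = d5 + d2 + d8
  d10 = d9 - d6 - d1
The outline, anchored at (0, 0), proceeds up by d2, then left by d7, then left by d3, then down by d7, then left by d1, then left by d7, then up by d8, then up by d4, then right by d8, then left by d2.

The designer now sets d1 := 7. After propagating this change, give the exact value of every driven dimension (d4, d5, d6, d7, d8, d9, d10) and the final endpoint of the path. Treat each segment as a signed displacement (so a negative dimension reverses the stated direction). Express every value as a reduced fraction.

d4 = 7/8
d5 = 63/8
d6 = -77/16
d7 = -7/20
d8 = 21
d9 = 733/24
d10 = 1361/48
endpoint = (677/60, 2867/120)

Apply edit: d1 := 7
  d4 = d3/2 = 7/8
  d5 = d1 + d4 = 63/8
  d6 = d5/2 - d1 - d4*2 = -77/16
  d7 = d1/5 - d3 = -7/20
  d8 = d1*3 = 21
  d9 = d5 + d2 + d8 = 733/24
  d10 = d9 - d6 - d1 = 1361/48
Walk from origin (0, 0):
  seg 1: up by d2 = 5/3 → (0, 5/3)
  seg 2: left by d7 = -7/20 → (7/20, 5/3)
  seg 3: left by d3 = 7/4 → (-7/5, 5/3)
  seg 4: down by d7 = -7/20 → (-7/5, 121/60)
  seg 5: left by d1 = 7 → (-42/5, 121/60)
  seg 6: left by d7 = -7/20 → (-161/20, 121/60)
  seg 7: up by d8 = 21 → (-161/20, 1381/60)
  seg 8: up by d4 = 7/8 → (-161/20, 2867/120)
  seg 9: right by d8 = 21 → (259/20, 2867/120)
  seg 10: left by d2 = 5/3 → (677/60, 2867/120)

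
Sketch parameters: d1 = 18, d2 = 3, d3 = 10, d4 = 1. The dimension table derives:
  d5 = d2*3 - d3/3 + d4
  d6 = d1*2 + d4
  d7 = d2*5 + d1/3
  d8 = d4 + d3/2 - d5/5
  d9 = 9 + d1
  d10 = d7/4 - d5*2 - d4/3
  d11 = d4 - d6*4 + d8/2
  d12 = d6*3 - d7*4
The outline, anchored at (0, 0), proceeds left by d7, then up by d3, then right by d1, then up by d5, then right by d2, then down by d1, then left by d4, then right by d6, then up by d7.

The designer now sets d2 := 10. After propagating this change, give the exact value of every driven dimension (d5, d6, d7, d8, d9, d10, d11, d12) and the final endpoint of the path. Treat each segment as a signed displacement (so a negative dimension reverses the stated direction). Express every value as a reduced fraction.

Apply edit: d2 := 10
  d5 = d2*3 - d3/3 + d4 = 83/3
  d6 = d1*2 + d4 = 37
  d7 = d2*5 + d1/3 = 56
  d8 = d4 + d3/2 - d5/5 = 7/15
  d9 = 9 + d1 = 27
  d10 = d7/4 - d5*2 - d4/3 = -125/3
  d11 = d4 - d6*4 + d8/2 = -4403/30
  d12 = d6*3 - d7*4 = -113
Walk from origin (0, 0):
  seg 1: left by d7 = 56 → (-56, 0)
  seg 2: up by d3 = 10 → (-56, 10)
  seg 3: right by d1 = 18 → (-38, 10)
  seg 4: up by d5 = 83/3 → (-38, 113/3)
  seg 5: right by d2 = 10 → (-28, 113/3)
  seg 6: down by d1 = 18 → (-28, 59/3)
  seg 7: left by d4 = 1 → (-29, 59/3)
  seg 8: right by d6 = 37 → (8, 59/3)
  seg 9: up by d7 = 56 → (8, 227/3)

d5 = 83/3
d6 = 37
d7 = 56
d8 = 7/15
d9 = 27
d10 = -125/3
d11 = -4403/30
d12 = -113
endpoint = (8, 227/3)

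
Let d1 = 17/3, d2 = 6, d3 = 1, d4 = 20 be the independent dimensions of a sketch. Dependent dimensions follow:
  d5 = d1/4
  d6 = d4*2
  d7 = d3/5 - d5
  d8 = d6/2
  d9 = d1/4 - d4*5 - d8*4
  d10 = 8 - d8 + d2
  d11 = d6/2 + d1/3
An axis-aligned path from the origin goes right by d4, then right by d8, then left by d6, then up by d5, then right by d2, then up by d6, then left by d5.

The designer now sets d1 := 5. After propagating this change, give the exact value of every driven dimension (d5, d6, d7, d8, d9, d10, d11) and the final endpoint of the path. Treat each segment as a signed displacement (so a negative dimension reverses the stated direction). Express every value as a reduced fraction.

d5 = 5/4
d6 = 40
d7 = -21/20
d8 = 20
d9 = -715/4
d10 = -6
d11 = 65/3
endpoint = (19/4, 165/4)

Apply edit: d1 := 5
  d5 = d1/4 = 5/4
  d6 = d4*2 = 40
  d7 = d3/5 - d5 = -21/20
  d8 = d6/2 = 20
  d9 = d1/4 - d4*5 - d8*4 = -715/4
  d10 = 8 - d8 + d2 = -6
  d11 = d6/2 + d1/3 = 65/3
Walk from origin (0, 0):
  seg 1: right by d4 = 20 → (20, 0)
  seg 2: right by d8 = 20 → (40, 0)
  seg 3: left by d6 = 40 → (0, 0)
  seg 4: up by d5 = 5/4 → (0, 5/4)
  seg 5: right by d2 = 6 → (6, 5/4)
  seg 6: up by d6 = 40 → (6, 165/4)
  seg 7: left by d5 = 5/4 → (19/4, 165/4)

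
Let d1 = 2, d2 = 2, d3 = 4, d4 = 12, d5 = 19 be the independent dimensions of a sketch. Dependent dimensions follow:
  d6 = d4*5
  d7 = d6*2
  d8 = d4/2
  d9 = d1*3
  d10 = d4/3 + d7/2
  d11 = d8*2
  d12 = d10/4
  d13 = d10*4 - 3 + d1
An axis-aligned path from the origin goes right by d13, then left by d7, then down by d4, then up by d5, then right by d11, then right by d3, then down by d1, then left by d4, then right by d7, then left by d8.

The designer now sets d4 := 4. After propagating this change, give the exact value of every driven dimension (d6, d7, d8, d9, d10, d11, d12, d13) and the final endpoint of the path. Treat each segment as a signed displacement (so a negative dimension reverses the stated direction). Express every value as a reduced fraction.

d6 = 20
d7 = 40
d8 = 2
d9 = 6
d10 = 64/3
d11 = 4
d12 = 16/3
d13 = 253/3
endpoint = (259/3, 13)

Apply edit: d4 := 4
  d6 = d4*5 = 20
  d7 = d6*2 = 40
  d8 = d4/2 = 2
  d9 = d1*3 = 6
  d10 = d4/3 + d7/2 = 64/3
  d11 = d8*2 = 4
  d12 = d10/4 = 16/3
  d13 = d10*4 - 3 + d1 = 253/3
Walk from origin (0, 0):
  seg 1: right by d13 = 253/3 → (253/3, 0)
  seg 2: left by d7 = 40 → (133/3, 0)
  seg 3: down by d4 = 4 → (133/3, -4)
  seg 4: up by d5 = 19 → (133/3, 15)
  seg 5: right by d11 = 4 → (145/3, 15)
  seg 6: right by d3 = 4 → (157/3, 15)
  seg 7: down by d1 = 2 → (157/3, 13)
  seg 8: left by d4 = 4 → (145/3, 13)
  seg 9: right by d7 = 40 → (265/3, 13)
  seg 10: left by d8 = 2 → (259/3, 13)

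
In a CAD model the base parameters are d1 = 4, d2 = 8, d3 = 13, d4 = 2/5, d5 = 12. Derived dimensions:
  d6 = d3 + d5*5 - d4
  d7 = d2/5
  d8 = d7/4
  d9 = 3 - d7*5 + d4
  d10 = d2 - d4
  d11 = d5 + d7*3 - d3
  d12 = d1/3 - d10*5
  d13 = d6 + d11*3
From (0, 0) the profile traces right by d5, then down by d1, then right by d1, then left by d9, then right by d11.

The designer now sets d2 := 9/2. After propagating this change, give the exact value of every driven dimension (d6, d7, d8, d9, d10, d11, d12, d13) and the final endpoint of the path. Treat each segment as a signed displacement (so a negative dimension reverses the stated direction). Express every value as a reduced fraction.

Apply edit: d2 := 9/2
  d6 = d3 + d5*5 - d4 = 363/5
  d7 = d2/5 = 9/10
  d8 = d7/4 = 9/40
  d9 = 3 - d7*5 + d4 = -11/10
  d10 = d2 - d4 = 41/10
  d11 = d5 + d7*3 - d3 = 17/10
  d12 = d1/3 - d10*5 = -115/6
  d13 = d6 + d11*3 = 777/10
Walk from origin (0, 0):
  seg 1: right by d5 = 12 → (12, 0)
  seg 2: down by d1 = 4 → (12, -4)
  seg 3: right by d1 = 4 → (16, -4)
  seg 4: left by d9 = -11/10 → (171/10, -4)
  seg 5: right by d11 = 17/10 → (94/5, -4)

d6 = 363/5
d7 = 9/10
d8 = 9/40
d9 = -11/10
d10 = 41/10
d11 = 17/10
d12 = -115/6
d13 = 777/10
endpoint = (94/5, -4)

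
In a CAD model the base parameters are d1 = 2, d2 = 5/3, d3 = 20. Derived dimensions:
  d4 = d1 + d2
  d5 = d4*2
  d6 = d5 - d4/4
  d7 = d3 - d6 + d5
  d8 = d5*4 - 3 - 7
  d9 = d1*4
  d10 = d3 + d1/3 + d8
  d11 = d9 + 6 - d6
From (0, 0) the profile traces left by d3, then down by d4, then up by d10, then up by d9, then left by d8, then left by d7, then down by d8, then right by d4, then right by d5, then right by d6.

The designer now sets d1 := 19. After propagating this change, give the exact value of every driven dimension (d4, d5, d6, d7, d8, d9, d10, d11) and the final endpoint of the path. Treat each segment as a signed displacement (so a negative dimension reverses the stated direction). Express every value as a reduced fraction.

d4 = 62/3
d5 = 124/3
d6 = 217/6
d7 = 151/6
d8 = 466/3
d9 = 76
d10 = 545/3
d11 = 275/6
endpoint = (-307/3, 245/3)

Apply edit: d1 := 19
  d4 = d1 + d2 = 62/3
  d5 = d4*2 = 124/3
  d6 = d5 - d4/4 = 217/6
  d7 = d3 - d6 + d5 = 151/6
  d8 = d5*4 - 3 - 7 = 466/3
  d9 = d1*4 = 76
  d10 = d3 + d1/3 + d8 = 545/3
  d11 = d9 + 6 - d6 = 275/6
Walk from origin (0, 0):
  seg 1: left by d3 = 20 → (-20, 0)
  seg 2: down by d4 = 62/3 → (-20, -62/3)
  seg 3: up by d10 = 545/3 → (-20, 161)
  seg 4: up by d9 = 76 → (-20, 237)
  seg 5: left by d8 = 466/3 → (-526/3, 237)
  seg 6: left by d7 = 151/6 → (-401/2, 237)
  seg 7: down by d8 = 466/3 → (-401/2, 245/3)
  seg 8: right by d4 = 62/3 → (-1079/6, 245/3)
  seg 9: right by d5 = 124/3 → (-277/2, 245/3)
  seg 10: right by d6 = 217/6 → (-307/3, 245/3)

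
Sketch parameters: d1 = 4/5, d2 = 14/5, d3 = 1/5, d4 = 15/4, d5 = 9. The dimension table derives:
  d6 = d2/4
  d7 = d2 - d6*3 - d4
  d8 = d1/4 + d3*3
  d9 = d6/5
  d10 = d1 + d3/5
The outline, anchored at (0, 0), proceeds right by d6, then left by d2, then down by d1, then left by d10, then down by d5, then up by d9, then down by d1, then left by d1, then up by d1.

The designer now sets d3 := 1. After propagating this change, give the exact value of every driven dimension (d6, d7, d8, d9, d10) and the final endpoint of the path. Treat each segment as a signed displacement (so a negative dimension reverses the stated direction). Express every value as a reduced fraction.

Apply edit: d3 := 1
  d6 = d2/4 = 7/10
  d7 = d2 - d6*3 - d4 = -61/20
  d8 = d1/4 + d3*3 = 16/5
  d9 = d6/5 = 7/50
  d10 = d1 + d3/5 = 1
Walk from origin (0, 0):
  seg 1: right by d6 = 7/10 → (7/10, 0)
  seg 2: left by d2 = 14/5 → (-21/10, 0)
  seg 3: down by d1 = 4/5 → (-21/10, -4/5)
  seg 4: left by d10 = 1 → (-31/10, -4/5)
  seg 5: down by d5 = 9 → (-31/10, -49/5)
  seg 6: up by d9 = 7/50 → (-31/10, -483/50)
  seg 7: down by d1 = 4/5 → (-31/10, -523/50)
  seg 8: left by d1 = 4/5 → (-39/10, -523/50)
  seg 9: up by d1 = 4/5 → (-39/10, -483/50)

d6 = 7/10
d7 = -61/20
d8 = 16/5
d9 = 7/50
d10 = 1
endpoint = (-39/10, -483/50)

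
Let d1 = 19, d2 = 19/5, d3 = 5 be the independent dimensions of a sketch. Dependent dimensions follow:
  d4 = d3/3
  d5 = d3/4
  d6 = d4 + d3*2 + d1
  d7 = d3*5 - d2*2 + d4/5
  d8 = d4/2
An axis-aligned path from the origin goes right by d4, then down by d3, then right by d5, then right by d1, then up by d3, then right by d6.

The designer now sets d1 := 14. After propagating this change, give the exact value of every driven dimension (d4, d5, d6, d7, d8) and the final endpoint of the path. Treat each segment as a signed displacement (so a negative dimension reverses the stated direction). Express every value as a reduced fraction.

Apply edit: d1 := 14
  d4 = d3/3 = 5/3
  d5 = d3/4 = 5/4
  d6 = d4 + d3*2 + d1 = 77/3
  d7 = d3*5 - d2*2 + d4/5 = 266/15
  d8 = d4/2 = 5/6
Walk from origin (0, 0):
  seg 1: right by d4 = 5/3 → (5/3, 0)
  seg 2: down by d3 = 5 → (5/3, -5)
  seg 3: right by d5 = 5/4 → (35/12, -5)
  seg 4: right by d1 = 14 → (203/12, -5)
  seg 5: up by d3 = 5 → (203/12, 0)
  seg 6: right by d6 = 77/3 → (511/12, 0)

d4 = 5/3
d5 = 5/4
d6 = 77/3
d7 = 266/15
d8 = 5/6
endpoint = (511/12, 0)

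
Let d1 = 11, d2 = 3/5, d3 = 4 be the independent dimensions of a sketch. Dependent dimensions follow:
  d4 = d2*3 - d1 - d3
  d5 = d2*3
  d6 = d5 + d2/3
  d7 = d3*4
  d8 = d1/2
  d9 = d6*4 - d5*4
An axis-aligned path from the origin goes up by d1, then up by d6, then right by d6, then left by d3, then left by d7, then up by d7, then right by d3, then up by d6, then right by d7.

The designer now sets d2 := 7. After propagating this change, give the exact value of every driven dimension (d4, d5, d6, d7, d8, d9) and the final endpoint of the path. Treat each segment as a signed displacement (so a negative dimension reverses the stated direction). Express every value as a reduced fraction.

d4 = 6
d5 = 21
d6 = 70/3
d7 = 16
d8 = 11/2
d9 = 28/3
endpoint = (70/3, 221/3)

Apply edit: d2 := 7
  d4 = d2*3 - d1 - d3 = 6
  d5 = d2*3 = 21
  d6 = d5 + d2/3 = 70/3
  d7 = d3*4 = 16
  d8 = d1/2 = 11/2
  d9 = d6*4 - d5*4 = 28/3
Walk from origin (0, 0):
  seg 1: up by d1 = 11 → (0, 11)
  seg 2: up by d6 = 70/3 → (0, 103/3)
  seg 3: right by d6 = 70/3 → (70/3, 103/3)
  seg 4: left by d3 = 4 → (58/3, 103/3)
  seg 5: left by d7 = 16 → (10/3, 103/3)
  seg 6: up by d7 = 16 → (10/3, 151/3)
  seg 7: right by d3 = 4 → (22/3, 151/3)
  seg 8: up by d6 = 70/3 → (22/3, 221/3)
  seg 9: right by d7 = 16 → (70/3, 221/3)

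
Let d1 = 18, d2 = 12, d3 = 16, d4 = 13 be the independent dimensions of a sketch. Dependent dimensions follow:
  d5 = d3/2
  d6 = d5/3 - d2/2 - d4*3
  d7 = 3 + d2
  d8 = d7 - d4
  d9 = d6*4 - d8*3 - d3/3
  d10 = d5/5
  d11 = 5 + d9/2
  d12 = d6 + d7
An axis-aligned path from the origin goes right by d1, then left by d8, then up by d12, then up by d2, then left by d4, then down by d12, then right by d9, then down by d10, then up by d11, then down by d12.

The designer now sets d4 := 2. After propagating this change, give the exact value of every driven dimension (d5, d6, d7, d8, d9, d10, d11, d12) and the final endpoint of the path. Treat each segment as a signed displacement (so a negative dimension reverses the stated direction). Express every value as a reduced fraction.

Apply edit: d4 := 2
  d5 = d3/2 = 8
  d6 = d5/3 - d2/2 - d4*3 = -28/3
  d7 = 3 + d2 = 15
  d8 = d7 - d4 = 13
  d9 = d6*4 - d8*3 - d3/3 = -245/3
  d10 = d5/5 = 8/5
  d11 = 5 + d9/2 = -215/6
  d12 = d6 + d7 = 17/3
Walk from origin (0, 0):
  seg 1: right by d1 = 18 → (18, 0)
  seg 2: left by d8 = 13 → (5, 0)
  seg 3: up by d12 = 17/3 → (5, 17/3)
  seg 4: up by d2 = 12 → (5, 53/3)
  seg 5: left by d4 = 2 → (3, 53/3)
  seg 6: down by d12 = 17/3 → (3, 12)
  seg 7: right by d9 = -245/3 → (-236/3, 12)
  seg 8: down by d10 = 8/5 → (-236/3, 52/5)
  seg 9: up by d11 = -215/6 → (-236/3, -763/30)
  seg 10: down by d12 = 17/3 → (-236/3, -311/10)

d5 = 8
d6 = -28/3
d7 = 15
d8 = 13
d9 = -245/3
d10 = 8/5
d11 = -215/6
d12 = 17/3
endpoint = (-236/3, -311/10)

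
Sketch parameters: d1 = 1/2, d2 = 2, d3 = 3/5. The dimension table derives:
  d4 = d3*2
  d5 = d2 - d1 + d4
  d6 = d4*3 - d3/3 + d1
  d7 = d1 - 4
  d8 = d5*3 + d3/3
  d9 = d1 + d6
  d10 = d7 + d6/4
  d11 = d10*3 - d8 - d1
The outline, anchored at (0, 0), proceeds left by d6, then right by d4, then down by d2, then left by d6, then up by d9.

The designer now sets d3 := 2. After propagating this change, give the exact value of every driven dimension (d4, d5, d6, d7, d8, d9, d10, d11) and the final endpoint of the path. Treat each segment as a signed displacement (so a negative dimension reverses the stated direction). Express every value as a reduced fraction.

Apply edit: d3 := 2
  d4 = d3*2 = 4
  d5 = d2 - d1 + d4 = 11/2
  d6 = d4*3 - d3/3 + d1 = 71/6
  d7 = d1 - 4 = -7/2
  d8 = d5*3 + d3/3 = 103/6
  d9 = d1 + d6 = 37/3
  d10 = d7 + d6/4 = -13/24
  d11 = d10*3 - d8 - d1 = -463/24
Walk from origin (0, 0):
  seg 1: left by d6 = 71/6 → (-71/6, 0)
  seg 2: right by d4 = 4 → (-47/6, 0)
  seg 3: down by d2 = 2 → (-47/6, -2)
  seg 4: left by d6 = 71/6 → (-59/3, -2)
  seg 5: up by d9 = 37/3 → (-59/3, 31/3)

d4 = 4
d5 = 11/2
d6 = 71/6
d7 = -7/2
d8 = 103/6
d9 = 37/3
d10 = -13/24
d11 = -463/24
endpoint = (-59/3, 31/3)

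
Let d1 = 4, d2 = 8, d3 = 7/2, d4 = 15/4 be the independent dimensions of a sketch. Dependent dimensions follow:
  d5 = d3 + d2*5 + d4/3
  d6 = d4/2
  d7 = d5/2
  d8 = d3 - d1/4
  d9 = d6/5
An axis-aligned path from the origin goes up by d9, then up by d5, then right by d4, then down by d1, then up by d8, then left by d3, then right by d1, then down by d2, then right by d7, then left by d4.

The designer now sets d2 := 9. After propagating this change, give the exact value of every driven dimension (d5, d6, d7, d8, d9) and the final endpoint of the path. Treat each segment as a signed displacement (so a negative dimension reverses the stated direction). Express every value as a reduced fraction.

d5 = 199/4
d6 = 15/8
d7 = 199/8
d8 = 5/2
d9 = 3/8
endpoint = (203/8, 317/8)

Apply edit: d2 := 9
  d5 = d3 + d2*5 + d4/3 = 199/4
  d6 = d4/2 = 15/8
  d7 = d5/2 = 199/8
  d8 = d3 - d1/4 = 5/2
  d9 = d6/5 = 3/8
Walk from origin (0, 0):
  seg 1: up by d9 = 3/8 → (0, 3/8)
  seg 2: up by d5 = 199/4 → (0, 401/8)
  seg 3: right by d4 = 15/4 → (15/4, 401/8)
  seg 4: down by d1 = 4 → (15/4, 369/8)
  seg 5: up by d8 = 5/2 → (15/4, 389/8)
  seg 6: left by d3 = 7/2 → (1/4, 389/8)
  seg 7: right by d1 = 4 → (17/4, 389/8)
  seg 8: down by d2 = 9 → (17/4, 317/8)
  seg 9: right by d7 = 199/8 → (233/8, 317/8)
  seg 10: left by d4 = 15/4 → (203/8, 317/8)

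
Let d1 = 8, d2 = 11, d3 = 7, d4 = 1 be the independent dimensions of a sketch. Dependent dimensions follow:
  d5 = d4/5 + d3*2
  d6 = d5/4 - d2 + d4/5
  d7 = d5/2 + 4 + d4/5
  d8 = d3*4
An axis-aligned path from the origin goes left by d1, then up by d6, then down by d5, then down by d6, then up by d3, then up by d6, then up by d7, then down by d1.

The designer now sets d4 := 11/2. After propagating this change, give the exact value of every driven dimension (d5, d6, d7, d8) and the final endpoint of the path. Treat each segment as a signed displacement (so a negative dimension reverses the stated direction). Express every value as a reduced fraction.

d5 = 151/10
d6 = -49/8
d7 = 253/20
d8 = 28
endpoint = (-8, -383/40)

Apply edit: d4 := 11/2
  d5 = d4/5 + d3*2 = 151/10
  d6 = d5/4 - d2 + d4/5 = -49/8
  d7 = d5/2 + 4 + d4/5 = 253/20
  d8 = d3*4 = 28
Walk from origin (0, 0):
  seg 1: left by d1 = 8 → (-8, 0)
  seg 2: up by d6 = -49/8 → (-8, -49/8)
  seg 3: down by d5 = 151/10 → (-8, -849/40)
  seg 4: down by d6 = -49/8 → (-8, -151/10)
  seg 5: up by d3 = 7 → (-8, -81/10)
  seg 6: up by d6 = -49/8 → (-8, -569/40)
  seg 7: up by d7 = 253/20 → (-8, -63/40)
  seg 8: down by d1 = 8 → (-8, -383/40)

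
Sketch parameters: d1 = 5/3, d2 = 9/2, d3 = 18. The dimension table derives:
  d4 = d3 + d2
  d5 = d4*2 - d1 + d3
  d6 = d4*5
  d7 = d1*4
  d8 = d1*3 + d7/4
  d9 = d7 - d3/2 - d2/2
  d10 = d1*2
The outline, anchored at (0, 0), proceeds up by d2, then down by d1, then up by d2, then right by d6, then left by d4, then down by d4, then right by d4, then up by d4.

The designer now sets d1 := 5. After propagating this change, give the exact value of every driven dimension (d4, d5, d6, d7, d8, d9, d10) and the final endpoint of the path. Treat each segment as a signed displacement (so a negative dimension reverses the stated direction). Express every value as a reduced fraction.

Apply edit: d1 := 5
  d4 = d3 + d2 = 45/2
  d5 = d4*2 - d1 + d3 = 58
  d6 = d4*5 = 225/2
  d7 = d1*4 = 20
  d8 = d1*3 + d7/4 = 20
  d9 = d7 - d3/2 - d2/2 = 35/4
  d10 = d1*2 = 10
Walk from origin (0, 0):
  seg 1: up by d2 = 9/2 → (0, 9/2)
  seg 2: down by d1 = 5 → (0, -1/2)
  seg 3: up by d2 = 9/2 → (0, 4)
  seg 4: right by d6 = 225/2 → (225/2, 4)
  seg 5: left by d4 = 45/2 → (90, 4)
  seg 6: down by d4 = 45/2 → (90, -37/2)
  seg 7: right by d4 = 45/2 → (225/2, -37/2)
  seg 8: up by d4 = 45/2 → (225/2, 4)

d4 = 45/2
d5 = 58
d6 = 225/2
d7 = 20
d8 = 20
d9 = 35/4
d10 = 10
endpoint = (225/2, 4)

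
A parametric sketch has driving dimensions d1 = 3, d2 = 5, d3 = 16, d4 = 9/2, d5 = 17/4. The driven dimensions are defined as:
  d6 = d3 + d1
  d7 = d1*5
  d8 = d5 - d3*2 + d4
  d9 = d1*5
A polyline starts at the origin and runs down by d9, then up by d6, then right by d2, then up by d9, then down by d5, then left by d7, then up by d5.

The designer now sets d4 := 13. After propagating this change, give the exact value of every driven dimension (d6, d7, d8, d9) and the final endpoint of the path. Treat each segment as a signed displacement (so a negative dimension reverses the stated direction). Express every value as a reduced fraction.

d6 = 19
d7 = 15
d8 = -59/4
d9 = 15
endpoint = (-10, 19)

Apply edit: d4 := 13
  d6 = d3 + d1 = 19
  d7 = d1*5 = 15
  d8 = d5 - d3*2 + d4 = -59/4
  d9 = d1*5 = 15
Walk from origin (0, 0):
  seg 1: down by d9 = 15 → (0, -15)
  seg 2: up by d6 = 19 → (0, 4)
  seg 3: right by d2 = 5 → (5, 4)
  seg 4: up by d9 = 15 → (5, 19)
  seg 5: down by d5 = 17/4 → (5, 59/4)
  seg 6: left by d7 = 15 → (-10, 59/4)
  seg 7: up by d5 = 17/4 → (-10, 19)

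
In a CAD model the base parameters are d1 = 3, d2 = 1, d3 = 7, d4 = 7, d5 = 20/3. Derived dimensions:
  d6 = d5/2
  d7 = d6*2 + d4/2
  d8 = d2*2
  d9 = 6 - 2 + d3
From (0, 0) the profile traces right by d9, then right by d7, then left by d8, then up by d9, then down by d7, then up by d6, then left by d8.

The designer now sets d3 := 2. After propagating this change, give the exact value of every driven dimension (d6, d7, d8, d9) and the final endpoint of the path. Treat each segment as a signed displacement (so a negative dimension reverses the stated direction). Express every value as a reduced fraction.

Apply edit: d3 := 2
  d6 = d5/2 = 10/3
  d7 = d6*2 + d4/2 = 61/6
  d8 = d2*2 = 2
  d9 = 6 - 2 + d3 = 6
Walk from origin (0, 0):
  seg 1: right by d9 = 6 → (6, 0)
  seg 2: right by d7 = 61/6 → (97/6, 0)
  seg 3: left by d8 = 2 → (85/6, 0)
  seg 4: up by d9 = 6 → (85/6, 6)
  seg 5: down by d7 = 61/6 → (85/6, -25/6)
  seg 6: up by d6 = 10/3 → (85/6, -5/6)
  seg 7: left by d8 = 2 → (73/6, -5/6)

d6 = 10/3
d7 = 61/6
d8 = 2
d9 = 6
endpoint = (73/6, -5/6)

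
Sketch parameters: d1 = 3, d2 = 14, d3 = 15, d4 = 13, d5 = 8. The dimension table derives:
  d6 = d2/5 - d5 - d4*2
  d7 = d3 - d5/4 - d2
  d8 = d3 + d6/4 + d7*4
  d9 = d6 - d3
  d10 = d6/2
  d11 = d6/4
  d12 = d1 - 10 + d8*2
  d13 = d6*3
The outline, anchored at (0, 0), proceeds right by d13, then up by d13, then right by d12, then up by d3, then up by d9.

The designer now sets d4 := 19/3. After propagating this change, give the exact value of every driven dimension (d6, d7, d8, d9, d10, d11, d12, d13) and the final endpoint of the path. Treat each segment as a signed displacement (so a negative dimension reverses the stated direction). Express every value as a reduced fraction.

d6 = -268/15
d7 = -1
d8 = 98/15
d9 = -493/15
d10 = -134/15
d11 = -67/15
d12 = 91/15
d13 = -268/5
endpoint = (-713/15, -1072/15)

Apply edit: d4 := 19/3
  d6 = d2/5 - d5 - d4*2 = -268/15
  d7 = d3 - d5/4 - d2 = -1
  d8 = d3 + d6/4 + d7*4 = 98/15
  d9 = d6 - d3 = -493/15
  d10 = d6/2 = -134/15
  d11 = d6/4 = -67/15
  d12 = d1 - 10 + d8*2 = 91/15
  d13 = d6*3 = -268/5
Walk from origin (0, 0):
  seg 1: right by d13 = -268/5 → (-268/5, 0)
  seg 2: up by d13 = -268/5 → (-268/5, -268/5)
  seg 3: right by d12 = 91/15 → (-713/15, -268/5)
  seg 4: up by d3 = 15 → (-713/15, -193/5)
  seg 5: up by d9 = -493/15 → (-713/15, -1072/15)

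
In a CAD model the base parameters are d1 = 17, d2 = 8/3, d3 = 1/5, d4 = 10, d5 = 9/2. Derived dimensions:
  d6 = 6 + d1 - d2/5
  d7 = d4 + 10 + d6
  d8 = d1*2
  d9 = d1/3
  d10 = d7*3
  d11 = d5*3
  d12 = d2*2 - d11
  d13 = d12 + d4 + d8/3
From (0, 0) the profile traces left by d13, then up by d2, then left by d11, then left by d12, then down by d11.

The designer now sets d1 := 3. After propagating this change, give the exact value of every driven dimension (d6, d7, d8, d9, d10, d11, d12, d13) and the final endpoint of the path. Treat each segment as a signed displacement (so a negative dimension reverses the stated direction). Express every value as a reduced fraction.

Apply edit: d1 := 3
  d6 = 6 + d1 - d2/5 = 127/15
  d7 = d4 + 10 + d6 = 427/15
  d8 = d1*2 = 6
  d9 = d1/3 = 1
  d10 = d7*3 = 427/5
  d11 = d5*3 = 27/2
  d12 = d2*2 - d11 = -49/6
  d13 = d12 + d4 + d8/3 = 23/6
Walk from origin (0, 0):
  seg 1: left by d13 = 23/6 → (-23/6, 0)
  seg 2: up by d2 = 8/3 → (-23/6, 8/3)
  seg 3: left by d11 = 27/2 → (-52/3, 8/3)
  seg 4: left by d12 = -49/6 → (-55/6, 8/3)
  seg 5: down by d11 = 27/2 → (-55/6, -65/6)

d6 = 127/15
d7 = 427/15
d8 = 6
d9 = 1
d10 = 427/5
d11 = 27/2
d12 = -49/6
d13 = 23/6
endpoint = (-55/6, -65/6)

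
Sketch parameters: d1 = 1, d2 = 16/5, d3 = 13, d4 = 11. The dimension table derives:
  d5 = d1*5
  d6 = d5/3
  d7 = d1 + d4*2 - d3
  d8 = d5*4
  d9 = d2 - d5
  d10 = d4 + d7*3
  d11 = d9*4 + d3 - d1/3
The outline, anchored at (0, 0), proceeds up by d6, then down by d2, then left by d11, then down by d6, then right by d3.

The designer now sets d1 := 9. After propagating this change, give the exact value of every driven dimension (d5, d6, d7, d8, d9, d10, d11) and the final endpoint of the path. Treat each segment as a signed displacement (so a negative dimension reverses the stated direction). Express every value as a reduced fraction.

d5 = 45
d6 = 15
d7 = 18
d8 = 180
d9 = -209/5
d10 = 65
d11 = -786/5
endpoint = (851/5, -16/5)

Apply edit: d1 := 9
  d5 = d1*5 = 45
  d6 = d5/3 = 15
  d7 = d1 + d4*2 - d3 = 18
  d8 = d5*4 = 180
  d9 = d2 - d5 = -209/5
  d10 = d4 + d7*3 = 65
  d11 = d9*4 + d3 - d1/3 = -786/5
Walk from origin (0, 0):
  seg 1: up by d6 = 15 → (0, 15)
  seg 2: down by d2 = 16/5 → (0, 59/5)
  seg 3: left by d11 = -786/5 → (786/5, 59/5)
  seg 4: down by d6 = 15 → (786/5, -16/5)
  seg 5: right by d3 = 13 → (851/5, -16/5)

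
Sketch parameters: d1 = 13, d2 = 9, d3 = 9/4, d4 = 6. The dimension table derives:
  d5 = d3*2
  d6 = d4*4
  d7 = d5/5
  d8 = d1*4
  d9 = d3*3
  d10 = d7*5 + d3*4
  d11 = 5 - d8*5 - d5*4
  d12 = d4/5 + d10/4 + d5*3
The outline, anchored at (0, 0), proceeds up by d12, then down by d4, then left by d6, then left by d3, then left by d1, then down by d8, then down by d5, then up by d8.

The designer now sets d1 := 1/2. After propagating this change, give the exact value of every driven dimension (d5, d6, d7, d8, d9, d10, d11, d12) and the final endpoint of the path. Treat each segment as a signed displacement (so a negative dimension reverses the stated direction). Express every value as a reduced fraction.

d5 = 9/2
d6 = 24
d7 = 9/10
d8 = 2
d9 = 27/4
d10 = 27/2
d11 = -23
d12 = 723/40
endpoint = (-107/4, 303/40)

Apply edit: d1 := 1/2
  d5 = d3*2 = 9/2
  d6 = d4*4 = 24
  d7 = d5/5 = 9/10
  d8 = d1*4 = 2
  d9 = d3*3 = 27/4
  d10 = d7*5 + d3*4 = 27/2
  d11 = 5 - d8*5 - d5*4 = -23
  d12 = d4/5 + d10/4 + d5*3 = 723/40
Walk from origin (0, 0):
  seg 1: up by d12 = 723/40 → (0, 723/40)
  seg 2: down by d4 = 6 → (0, 483/40)
  seg 3: left by d6 = 24 → (-24, 483/40)
  seg 4: left by d3 = 9/4 → (-105/4, 483/40)
  seg 5: left by d1 = 1/2 → (-107/4, 483/40)
  seg 6: down by d8 = 2 → (-107/4, 403/40)
  seg 7: down by d5 = 9/2 → (-107/4, 223/40)
  seg 8: up by d8 = 2 → (-107/4, 303/40)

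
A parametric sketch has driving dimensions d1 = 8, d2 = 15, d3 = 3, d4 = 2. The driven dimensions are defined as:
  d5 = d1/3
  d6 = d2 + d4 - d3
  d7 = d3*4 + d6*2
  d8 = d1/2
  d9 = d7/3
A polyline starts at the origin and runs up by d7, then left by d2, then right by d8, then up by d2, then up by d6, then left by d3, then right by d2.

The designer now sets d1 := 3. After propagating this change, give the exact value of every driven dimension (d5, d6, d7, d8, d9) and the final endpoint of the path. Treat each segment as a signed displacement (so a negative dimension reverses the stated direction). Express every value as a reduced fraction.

d5 = 1
d6 = 14
d7 = 40
d8 = 3/2
d9 = 40/3
endpoint = (-3/2, 69)

Apply edit: d1 := 3
  d5 = d1/3 = 1
  d6 = d2 + d4 - d3 = 14
  d7 = d3*4 + d6*2 = 40
  d8 = d1/2 = 3/2
  d9 = d7/3 = 40/3
Walk from origin (0, 0):
  seg 1: up by d7 = 40 → (0, 40)
  seg 2: left by d2 = 15 → (-15, 40)
  seg 3: right by d8 = 3/2 → (-27/2, 40)
  seg 4: up by d2 = 15 → (-27/2, 55)
  seg 5: up by d6 = 14 → (-27/2, 69)
  seg 6: left by d3 = 3 → (-33/2, 69)
  seg 7: right by d2 = 15 → (-3/2, 69)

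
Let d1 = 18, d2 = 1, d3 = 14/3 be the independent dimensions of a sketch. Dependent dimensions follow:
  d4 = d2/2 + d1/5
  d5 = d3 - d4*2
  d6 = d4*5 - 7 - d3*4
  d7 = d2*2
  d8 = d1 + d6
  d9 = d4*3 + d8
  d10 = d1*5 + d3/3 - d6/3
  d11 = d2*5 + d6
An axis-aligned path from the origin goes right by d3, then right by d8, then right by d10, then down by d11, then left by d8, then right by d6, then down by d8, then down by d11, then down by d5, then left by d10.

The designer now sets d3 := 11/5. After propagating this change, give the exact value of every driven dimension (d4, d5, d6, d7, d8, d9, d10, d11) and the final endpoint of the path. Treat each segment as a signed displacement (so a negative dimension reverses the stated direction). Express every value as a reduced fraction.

Apply edit: d3 := 11/5
  d4 = d2/2 + d1/5 = 41/10
  d5 = d3 - d4*2 = -6
  d6 = d4*5 - 7 - d3*4 = 47/10
  d7 = d2*2 = 2
  d8 = d1 + d6 = 227/10
  d9 = d4*3 + d8 = 35
  d10 = d1*5 + d3/3 - d6/3 = 535/6
  d11 = d2*5 + d6 = 97/10
Walk from origin (0, 0):
  seg 1: right by d3 = 11/5 → (11/5, 0)
  seg 2: right by d8 = 227/10 → (249/10, 0)
  seg 3: right by d10 = 535/6 → (1711/15, 0)
  seg 4: down by d11 = 97/10 → (1711/15, -97/10)
  seg 5: left by d8 = 227/10 → (2741/30, -97/10)
  seg 6: right by d6 = 47/10 → (1441/15, -97/10)
  seg 7: down by d8 = 227/10 → (1441/15, -162/5)
  seg 8: down by d11 = 97/10 → (1441/15, -421/10)
  seg 9: down by d5 = -6 → (1441/15, -361/10)
  seg 10: left by d10 = 535/6 → (69/10, -361/10)

d4 = 41/10
d5 = -6
d6 = 47/10
d7 = 2
d8 = 227/10
d9 = 35
d10 = 535/6
d11 = 97/10
endpoint = (69/10, -361/10)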